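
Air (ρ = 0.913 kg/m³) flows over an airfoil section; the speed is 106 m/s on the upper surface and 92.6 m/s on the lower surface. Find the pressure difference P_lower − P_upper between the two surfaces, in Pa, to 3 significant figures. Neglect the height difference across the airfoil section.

Bernoulli (same height): P_lower − P_upper = ½ρ(v_upper² − v_lower²).
ΔP = ½·0.913·(106² − 92.6²) = 1210 Pa.

ΔP ≈ 1210 Pa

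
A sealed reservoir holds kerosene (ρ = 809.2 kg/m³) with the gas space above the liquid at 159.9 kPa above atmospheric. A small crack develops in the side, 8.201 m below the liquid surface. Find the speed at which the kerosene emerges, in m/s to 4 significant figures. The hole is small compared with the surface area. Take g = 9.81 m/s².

v ≈ 23.58 m/s

Take point 1 at the surface (v₁ ≈ 0) and point 2 at the hole (at atmospheric pressure). Bernoulli: P₁ + ρg h = P_atm + ½ρv₂².
With P₁ − P_atm = 159900 Pa, v₂ = √(2gh + 2ΔP/ρ) = √(2·9.81·8.201 + 2·159900/809.2) = 23.58 m/s.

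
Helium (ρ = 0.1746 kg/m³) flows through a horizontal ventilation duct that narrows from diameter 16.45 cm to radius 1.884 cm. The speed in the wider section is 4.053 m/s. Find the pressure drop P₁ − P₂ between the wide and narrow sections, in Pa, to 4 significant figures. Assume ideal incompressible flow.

ΔP = 519.5 Pa

Mass conservation (A₁v₁ = A₂v₂) gives v₂ = 4.053 × 212.5/11.15 = 77.25 m/s.
With no height change, Bernoulli's equation is P₁ + ½ρv₁² = P₂ + ½ρv₂².
P₁ − P₂ = ½·0.1746·(77.25² − 4.053²) = ½·0.1746·5951 = 519.5 Pa.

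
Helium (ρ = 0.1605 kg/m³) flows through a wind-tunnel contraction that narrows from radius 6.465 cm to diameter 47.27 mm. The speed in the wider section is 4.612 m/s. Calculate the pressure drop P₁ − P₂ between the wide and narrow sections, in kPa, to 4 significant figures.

Continuity gives A₁v₁ = A₂v₂, so v₂ = (131.3 cm²)/(17.55 cm²) × 4.612 m/s = 34.51 m/s.
Bernoulli (h₁ = h₂): P₁ − P₂ = ½ρ(v₂² − v₁²).
P₁ − P₂ = ½·0.1605·(34.51² − 4.612²) = ½·0.1605·1170 = 93.85 Pa.

ΔP ≈ 0.09385 kPa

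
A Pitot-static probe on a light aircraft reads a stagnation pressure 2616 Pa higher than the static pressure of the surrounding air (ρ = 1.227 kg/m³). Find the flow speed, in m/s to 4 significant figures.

Bernoulli between the free stream and the stagnation point: ½ρv² = P_stag − P_static.
v = √(2ΔP/ρ) = √(2·2616/1.227) = 65.30 m/s.

65.30 m/s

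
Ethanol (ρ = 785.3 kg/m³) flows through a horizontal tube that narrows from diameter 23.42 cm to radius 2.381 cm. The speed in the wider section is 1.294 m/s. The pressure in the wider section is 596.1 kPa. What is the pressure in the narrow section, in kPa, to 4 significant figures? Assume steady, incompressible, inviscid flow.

P₂ ≈ 212.1 kPa

The volume flow rate is constant, so v₂ = (A₁/A₂)v₁ = (430.8/17.81)·1.294 = 31.30 m/s.
Along the horizontal streamline, P + ½ρv² is constant.
P₂ = P₁ − ½ρ(v₂² − v₁²) = 596100 − ½·785.3·(31.30² − 1.294²) = 596100 − 384000 = 212100 Pa.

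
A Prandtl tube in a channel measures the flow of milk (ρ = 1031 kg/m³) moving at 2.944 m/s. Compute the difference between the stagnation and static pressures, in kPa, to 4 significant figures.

ΔP ≈ 4.468 kPa

Bernoulli between the free stream and the stagnation point: ½ρv² = P_stag − P_static.
ΔP = ½·1031·2.944² = 4468 Pa.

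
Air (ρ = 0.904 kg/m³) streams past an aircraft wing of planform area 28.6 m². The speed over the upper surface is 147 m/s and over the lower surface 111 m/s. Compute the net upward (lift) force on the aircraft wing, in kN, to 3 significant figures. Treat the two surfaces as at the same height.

With equal heights on the two surfaces, Bernoulli gives P_lower − P_upper = ½ρ(v_upper² − v_lower²).
ΔP = ½·0.904·(147² − 111²) = 4200 Pa.
Lift = ΔP · A = 4200 × 28.6 = 120000 N.

F ≈ 120 kN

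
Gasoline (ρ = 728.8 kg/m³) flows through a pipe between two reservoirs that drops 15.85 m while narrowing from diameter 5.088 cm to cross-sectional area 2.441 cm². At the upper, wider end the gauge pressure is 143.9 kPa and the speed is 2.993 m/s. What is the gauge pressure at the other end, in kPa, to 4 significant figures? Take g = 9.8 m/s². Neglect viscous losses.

33.89 kPa

The volume flow rate is constant, so v₂ = (A₁/A₂)v₁ = (20.33/2.441)·2.993 = 24.93 m/s.
Energy conservation along the streamline gives P₂ = P₁ − ½ρ(v₂² − v₁²) − ρg(h₂ − h₁).
P₂ = 143900 + ½·728.8·(2.993² − 24.93²) − 728.8·9.8·(−15.85) = 143900 + (-223200) − (-113200) = 33890 Pa.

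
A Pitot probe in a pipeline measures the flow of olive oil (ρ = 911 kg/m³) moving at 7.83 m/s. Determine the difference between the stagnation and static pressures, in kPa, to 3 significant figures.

27.9 kPa

At the stagnation point the flow is brought to rest, so Bernoulli gives P_stag − P_static = ½ρv².
ΔP = ½·911·7.83² = 27900 Pa.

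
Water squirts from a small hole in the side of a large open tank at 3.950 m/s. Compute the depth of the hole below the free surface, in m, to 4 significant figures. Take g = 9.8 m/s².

h ≈ 0.7960 m

Inverting v = √(2gh) gives h = v² / 2g.
h = 3.950²/(2·9.8) = 15.60/19.60 = 0.7960 m.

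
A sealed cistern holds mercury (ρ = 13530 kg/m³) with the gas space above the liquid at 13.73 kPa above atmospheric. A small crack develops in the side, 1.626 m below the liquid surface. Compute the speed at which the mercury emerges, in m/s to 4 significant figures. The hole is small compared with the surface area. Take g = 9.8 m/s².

Take point 1 at the surface (v₁ ≈ 0) and point 2 at the hole (at atmospheric pressure). Bernoulli: P₁ + ρg h = P_atm + ½ρv₂².
With P₁ − P_atm = 13730 Pa, v₂ = √(2gh + 2ΔP/ρ) = √(2·9.8·1.626 + 2·13730/13530) = 5.822 m/s.

v ≈ 5.822 m/s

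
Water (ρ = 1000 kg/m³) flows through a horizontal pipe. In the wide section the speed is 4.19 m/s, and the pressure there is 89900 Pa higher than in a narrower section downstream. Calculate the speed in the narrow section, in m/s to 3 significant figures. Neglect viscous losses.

With h₁ = h₂, rearranging Bernoulli gives v₂ = √(v₁² + 2ΔP/ρ).
v₂ = √(4.19² + 2·89900/1000) = √(17.6 + 180) = 14.0 m/s.

v₂ ≈ 14.0 m/s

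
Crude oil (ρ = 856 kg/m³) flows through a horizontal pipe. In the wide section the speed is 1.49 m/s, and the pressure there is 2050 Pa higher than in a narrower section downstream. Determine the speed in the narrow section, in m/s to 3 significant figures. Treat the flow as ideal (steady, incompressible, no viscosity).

v₂ ≈ 2.65 m/s

Horizontal Bernoulli: P₁ + ½ρv₁² = P₂ + ½ρv₂², so v₂² = v₁² + 2(P₁ − P₂)/ρ.
v₂ = √(1.49² + 2·2050/856) = √(2.22 + 4.79) = 2.65 m/s.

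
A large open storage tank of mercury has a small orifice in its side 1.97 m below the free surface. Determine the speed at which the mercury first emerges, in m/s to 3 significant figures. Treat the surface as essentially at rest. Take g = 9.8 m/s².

With the surface at rest and both surface and jet at atmospheric pressure, Bernoulli gives ρg h = ½ρv², so v = √(2gh) = √(2·9.8·1.97) = 6.21 m/s.

v ≈ 6.21 m/s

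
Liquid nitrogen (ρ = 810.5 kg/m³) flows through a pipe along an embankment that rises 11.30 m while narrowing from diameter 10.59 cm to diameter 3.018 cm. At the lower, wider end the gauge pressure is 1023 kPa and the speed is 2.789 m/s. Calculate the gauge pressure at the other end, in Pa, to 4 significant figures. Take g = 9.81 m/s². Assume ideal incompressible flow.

P₂ = 458400 Pa

The volume flow rate is constant, so v₂ = (A₁/A₂)v₁ = (88.08/7.154)·2.789 = 34.34 m/s.
Bernoulli: P₁ + ½ρv₁² + ρg h₁ = P₂ + ½ρv₂² + ρg h₂, so P₂ = P₁ + ½ρ(v₁² − v₂²) − ρg(h₂ − h₁).
P₂ = 1023000 + ½·810.5·(2.789² − 34.34²) − 810.5·9.81·(+11.30) = 1023000 + (-474700) − (89850) = 458400 Pa.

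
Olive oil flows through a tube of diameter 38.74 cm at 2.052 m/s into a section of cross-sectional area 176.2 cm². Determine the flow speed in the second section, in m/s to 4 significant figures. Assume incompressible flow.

13.73 m/s

The volume flow rate is constant, so v₂ = (A₁/A₂)v₁ = (1179/176.2)·2.052 = 13.73 m/s.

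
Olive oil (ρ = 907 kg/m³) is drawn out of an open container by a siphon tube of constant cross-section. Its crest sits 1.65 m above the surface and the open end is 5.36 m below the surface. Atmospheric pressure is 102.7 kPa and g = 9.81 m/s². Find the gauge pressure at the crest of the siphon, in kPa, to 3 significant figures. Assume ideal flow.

P_gauge = -62.4 kPa

Bernoulli surface→outlet gives ½v² = g·h_out, so v = √(2·9.81·5.36) = 10.3 m/s.
The bore is uniform, so the speed at the crest is the same v. Bernoulli surface→crest: P_atm = P_top + ½ρv² + ρg·h_top.
P_top = 102700 − ½·907·10.3² − 907·9.81·1.65 = 40300 Pa. So P_gauge = P_top − P_atm = -62400 Pa.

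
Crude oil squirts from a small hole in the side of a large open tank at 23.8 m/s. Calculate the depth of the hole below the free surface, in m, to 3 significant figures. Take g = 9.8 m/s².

For a small hole in a large open tank, ½v² = gh, giving h = v²/(2g).
h = 23.8²/(2·9.8) = 566/19.60 = 28.9 m.

h = 28.9 m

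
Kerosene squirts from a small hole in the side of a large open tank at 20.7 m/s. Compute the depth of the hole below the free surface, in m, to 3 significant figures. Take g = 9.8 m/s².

h = 21.9 m

Torricelli: v = √(2gh), so h = v²/(2g).
h = 20.7²/(2·9.8) = 428/19.60 = 21.9 m.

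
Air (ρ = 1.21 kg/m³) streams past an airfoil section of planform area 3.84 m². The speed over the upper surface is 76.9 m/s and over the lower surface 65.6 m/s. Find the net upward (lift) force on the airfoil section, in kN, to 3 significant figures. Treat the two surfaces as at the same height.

The faster flow above has the lower pressure; Bernoulli (same height) gives ΔP = ½ρ(v_up² − v_low²).
ΔP = ½·1.21·(76.9² − 65.6²) = 974 Pa.
Lift = ΔP · A = 974 × 3.84 = 3740 N.

F ≈ 3.74 kN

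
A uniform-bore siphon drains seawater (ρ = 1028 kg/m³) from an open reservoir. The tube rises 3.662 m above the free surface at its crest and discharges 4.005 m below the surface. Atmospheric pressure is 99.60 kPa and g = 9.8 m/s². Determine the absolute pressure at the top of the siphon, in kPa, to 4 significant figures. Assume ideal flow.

22.36 kPa

From the surface to the outlet (both open to atmosphere, surface at rest): v = √(2g·h_out) = √(2·9.8·4.005) = 8.860 m/s.
Continuity keeps v the same throughout the tube; from surface to crest, P_atm + 0 = P_top + ½ρv² + ρg·h_top.
P_top = 99600 − ½·1028·8.860² − 1028·9.8·3.662 = 22360 Pa.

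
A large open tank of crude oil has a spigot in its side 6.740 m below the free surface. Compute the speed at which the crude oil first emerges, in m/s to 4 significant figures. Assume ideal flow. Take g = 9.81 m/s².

Torricelli's result v = √(2gh) gives v = √(2·9.81·6.740) = 11.50 m/s.

v ≈ 11.50 m/s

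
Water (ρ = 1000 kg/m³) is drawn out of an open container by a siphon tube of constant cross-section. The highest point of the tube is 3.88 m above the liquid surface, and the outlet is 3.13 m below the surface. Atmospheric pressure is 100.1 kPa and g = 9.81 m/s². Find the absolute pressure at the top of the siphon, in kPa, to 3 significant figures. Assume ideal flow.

From the surface to the outlet (both open to atmosphere, surface at rest): v = √(2g·h_out) = √(2·9.81·3.13) = 7.84 m/s.
The bore is uniform, so the speed at the crest is the same v. Bernoulli surface→crest: P_atm = P_top + ½ρv² + ρg·h_top.
P_top = 100100 − ½·1000·7.84² − 1000·9.81·3.88 = 31300 Pa.

P_top ≈ 31.3 kPa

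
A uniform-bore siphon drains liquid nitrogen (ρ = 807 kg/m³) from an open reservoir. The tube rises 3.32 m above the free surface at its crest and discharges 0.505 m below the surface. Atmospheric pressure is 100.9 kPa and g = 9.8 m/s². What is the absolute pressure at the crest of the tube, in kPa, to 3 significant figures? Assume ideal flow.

The outlet speed comes from Torricelli: v = √(2g·0.505) = 3.15 m/s.
Continuity keeps v the same throughout the tube; from surface to crest, P_atm + 0 = P_top + ½ρv² + ρg·h_top.
P_top = 100900 − ½·807·3.15² − 807·9.8·3.32 = 70600 Pa.

70.6 kPa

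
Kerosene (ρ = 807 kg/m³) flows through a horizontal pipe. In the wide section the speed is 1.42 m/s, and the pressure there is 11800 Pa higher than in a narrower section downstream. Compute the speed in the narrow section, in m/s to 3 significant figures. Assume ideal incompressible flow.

v₂ ≈ 5.59 m/s

Along the level pipe P + ½ρv² is conserved, hence v₂² = v₁² + 2(P₁ − P₂)/ρ.
v₂ = √(1.42² + 2·11800/807) = √(2.02 + 29.2) = 5.59 m/s.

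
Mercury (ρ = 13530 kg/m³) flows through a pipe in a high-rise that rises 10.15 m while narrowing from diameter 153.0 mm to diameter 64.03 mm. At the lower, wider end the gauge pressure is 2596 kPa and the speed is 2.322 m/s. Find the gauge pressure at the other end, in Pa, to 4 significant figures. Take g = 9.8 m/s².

P₂ ≈ 97530 Pa

Continuity gives A₁v₁ = A₂v₂, so v₂ = (183.9 cm²)/(32.20 cm²) × 2.322 m/s = 13.26 m/s.
Applying Bernoulli between the two ends and solving for P₂: P₂ = P₁ + ½ρ(v₁² − v₂²) − ρgΔh.
P₂ = 2596000 + ½·13530·(2.322² − 13.26²) − 13530·9.8·(+10.15) = 2596000 + (-1153000) − (1346000) = 97530 Pa.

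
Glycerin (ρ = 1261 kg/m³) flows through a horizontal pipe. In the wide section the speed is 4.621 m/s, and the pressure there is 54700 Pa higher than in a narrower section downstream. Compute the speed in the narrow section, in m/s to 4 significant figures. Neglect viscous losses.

10.40 m/s

With h₁ = h₂, rearranging Bernoulli gives v₂ = √(v₁² + 2ΔP/ρ).
v₂ = √(4.621² + 2·54700/1261) = √(21.35 + 86.76) = 10.40 m/s.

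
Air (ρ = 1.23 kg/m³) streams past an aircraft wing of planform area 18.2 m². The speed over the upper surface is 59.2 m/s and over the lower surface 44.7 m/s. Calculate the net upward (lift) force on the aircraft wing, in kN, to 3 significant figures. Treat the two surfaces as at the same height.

F ≈ 16.9 kN

With equal heights on the two surfaces, Bernoulli gives P_lower − P_upper = ½ρ(v_upper² − v_lower²).
ΔP = ½·1.23·(59.2² − 44.7²) = 927 Pa.
Lift = ΔP · A = 927 × 18.2 = 16900 N.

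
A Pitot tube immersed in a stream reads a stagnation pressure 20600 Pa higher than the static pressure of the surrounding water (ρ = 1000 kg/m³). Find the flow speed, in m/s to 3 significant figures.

v ≈ 6.42 m/s

At the stagnation point the flow is brought to rest, so Bernoulli gives P_stag − P_static = ½ρv².
v = √(2ΔP/ρ) = √(2·20600/1000) = 6.42 m/s.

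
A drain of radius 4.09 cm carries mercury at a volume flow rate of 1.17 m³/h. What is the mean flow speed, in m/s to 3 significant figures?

Q = 1.17 m³/h = 0.000325 m³/s.
v = Q/A = 0.000325 / 0.00526 = 0.0618 m/s.

v ≈ 0.0618 m/s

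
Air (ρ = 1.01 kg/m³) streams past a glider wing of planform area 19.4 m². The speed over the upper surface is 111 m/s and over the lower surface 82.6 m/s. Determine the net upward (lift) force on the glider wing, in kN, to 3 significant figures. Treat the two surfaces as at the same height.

With equal heights on the two surfaces, Bernoulli gives P_lower − P_upper = ½ρ(v_upper² − v_lower²).
ΔP = ½·1.01·(111² − 82.6²) = 2780 Pa.
Lift = ΔP · A = 2780 × 19.4 = 53900 N.

F = 53.9 kN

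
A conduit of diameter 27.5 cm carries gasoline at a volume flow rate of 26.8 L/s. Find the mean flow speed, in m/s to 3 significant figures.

0.451 m/s

Q = 26.8 L/s = 0.0268 m³/s.
v = Q/A = 0.0268 / 0.0594 = 0.451 m/s.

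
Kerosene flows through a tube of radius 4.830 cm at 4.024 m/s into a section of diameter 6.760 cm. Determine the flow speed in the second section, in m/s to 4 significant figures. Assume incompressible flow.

v₂ ≈ 8.217 m/s

Mass conservation (A₁v₁ = A₂v₂) gives v₂ = 4.024 × 73.29/35.89 = 8.217 m/s.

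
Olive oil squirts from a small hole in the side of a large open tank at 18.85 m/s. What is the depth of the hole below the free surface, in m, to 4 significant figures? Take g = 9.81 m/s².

For a small hole in a large open tank, ½v² = gh, giving h = v²/(2g).
h = 18.85²/(2·9.81) = 355.3/19.62 = 18.11 m.

h ≈ 18.11 m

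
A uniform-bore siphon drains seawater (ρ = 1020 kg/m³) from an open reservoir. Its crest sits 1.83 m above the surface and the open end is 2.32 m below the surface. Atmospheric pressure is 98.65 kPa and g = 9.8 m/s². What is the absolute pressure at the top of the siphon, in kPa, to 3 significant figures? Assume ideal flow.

P_top ≈ 57.2 kPa

Bernoulli surface→outlet gives ½v² = g·h_out, so v = √(2·9.8·2.32) = 6.74 m/s.
The bore is uniform, so the speed at the crest is the same v. Bernoulli surface→crest: P_atm = P_top + ½ρv² + ρg·h_top.
P_top = 98650 − ½·1020·6.74² − 1020·9.8·1.83 = 57200 Pa.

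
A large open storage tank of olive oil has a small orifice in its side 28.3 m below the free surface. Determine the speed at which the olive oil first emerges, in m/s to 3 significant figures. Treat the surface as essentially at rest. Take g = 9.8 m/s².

v ≈ 23.6 m/s

With the surface at rest and both surface and jet at atmospheric pressure, Bernoulli gives ρg h = ½ρv², so v = √(2gh) = √(2·9.8·28.3) = 23.6 m/s.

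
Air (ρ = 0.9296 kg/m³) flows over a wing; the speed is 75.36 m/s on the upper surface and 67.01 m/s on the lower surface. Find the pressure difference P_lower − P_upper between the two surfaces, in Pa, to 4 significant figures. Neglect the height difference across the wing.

With negligible Δh, P + ½ρv² is constant, so P_low − P_up = ½ρ(v_up² − v_low²).
ΔP = ½·0.9296·(75.36² − 67.01²) = 552.5 Pa.

ΔP ≈ 552.5 Pa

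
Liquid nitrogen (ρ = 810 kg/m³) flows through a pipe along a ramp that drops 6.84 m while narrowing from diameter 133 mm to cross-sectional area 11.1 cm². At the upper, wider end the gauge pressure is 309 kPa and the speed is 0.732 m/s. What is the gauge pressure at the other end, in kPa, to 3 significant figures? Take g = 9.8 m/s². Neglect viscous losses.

By continuity, v₂ = v₁·A₁/A₂ = 0.732·(139/11.1) = 9.16 m/s.
Applying Bernoulli between the two ends and solving for P₂: P₂ = P₁ + ½ρ(v₁² − v₂²) − ρgΔh.
P₂ = 309000 + ½·810·(0.732² − 9.16²) − 810·9.8·(−6.84) = 309000 + (-33800) − (-54300) = 330000 Pa.

330 kPa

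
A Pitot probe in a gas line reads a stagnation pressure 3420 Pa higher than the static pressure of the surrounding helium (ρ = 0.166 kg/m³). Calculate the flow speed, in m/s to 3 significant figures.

v ≈ 203 m/s

Bernoulli between the free stream and the stagnation point: ½ρv² = P_stag − P_static.
v = √(2ΔP/ρ) = √(2·3420/0.166) = 203 m/s.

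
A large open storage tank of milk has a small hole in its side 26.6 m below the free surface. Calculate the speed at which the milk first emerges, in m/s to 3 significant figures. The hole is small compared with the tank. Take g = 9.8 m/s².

v ≈ 22.8 m/s

Bernoulli from surface to hole (P equal, v_surface ≈ 0): v = √(2gh) = √(2×9.8×26.6) = 22.8 m/s.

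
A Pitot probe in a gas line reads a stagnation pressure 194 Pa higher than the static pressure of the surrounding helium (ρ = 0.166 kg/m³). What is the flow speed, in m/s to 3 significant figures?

Bernoulli between the free stream and the stagnation point: ½ρv² = P_stag − P_static.
v = √(2ΔP/ρ) = √(2·194/0.166) = 48.3 m/s.

48.3 m/s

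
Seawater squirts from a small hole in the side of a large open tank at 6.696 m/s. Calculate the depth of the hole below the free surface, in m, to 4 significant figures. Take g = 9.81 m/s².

2.285 m

Torricelli: v = √(2gh), so h = v²/(2g).
h = 6.696²/(2·9.81) = 44.84/19.62 = 2.285 m.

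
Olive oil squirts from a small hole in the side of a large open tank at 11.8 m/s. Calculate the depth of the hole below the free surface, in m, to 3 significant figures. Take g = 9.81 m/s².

Torricelli: v = √(2gh), so h = v²/(2g).
h = 11.8²/(2·9.81) = 139/19.62 = 7.10 m.

h ≈ 7.10 m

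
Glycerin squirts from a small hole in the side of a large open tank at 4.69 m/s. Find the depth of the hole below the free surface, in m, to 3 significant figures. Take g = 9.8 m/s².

For a small hole in a large open tank, ½v² = gh, giving h = v²/(2g).
h = 4.69²/(2·9.8) = 22.0/19.60 = 1.12 m.

1.12 m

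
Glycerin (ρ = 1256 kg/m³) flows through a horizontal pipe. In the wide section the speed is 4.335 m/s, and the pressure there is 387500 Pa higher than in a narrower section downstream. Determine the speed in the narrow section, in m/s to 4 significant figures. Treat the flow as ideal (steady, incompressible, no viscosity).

Horizontal Bernoulli: P₁ + ½ρv₁² = P₂ + ½ρv₂², so v₂² = v₁² + 2(P₁ − P₂)/ρ.
v₂ = √(4.335² + 2·387500/1256) = √(18.79 + 617.0) = 25.22 m/s.

25.22 m/s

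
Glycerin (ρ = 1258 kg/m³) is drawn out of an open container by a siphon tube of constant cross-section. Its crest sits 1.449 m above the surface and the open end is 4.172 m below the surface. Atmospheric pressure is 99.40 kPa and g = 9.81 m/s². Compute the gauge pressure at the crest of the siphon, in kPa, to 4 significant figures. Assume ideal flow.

P_gauge = -69.37 kPa

Bernoulli surface→outlet gives ½v² = g·h_out, so v = √(2·9.81·4.172) = 9.047 m/s.
The bore is uniform, so the speed at the crest is the same v. Bernoulli surface→crest: P_atm = P_top + ½ρv² + ρg·h_top.
P_top = 99400 − ½·1258·9.047² − 1258·9.81·1.449 = 30030 Pa. So P_gauge = P_top − P_atm = -69370 Pa.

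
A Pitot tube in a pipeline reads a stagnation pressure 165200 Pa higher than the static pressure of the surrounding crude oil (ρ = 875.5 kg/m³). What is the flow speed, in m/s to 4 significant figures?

The dynamic pressure equals the rise in static pressure at the stagnation point: ΔP = ½ρv².
v = √(2ΔP/ρ) = √(2·165200/875.5) = 19.43 m/s.

v ≈ 19.43 m/s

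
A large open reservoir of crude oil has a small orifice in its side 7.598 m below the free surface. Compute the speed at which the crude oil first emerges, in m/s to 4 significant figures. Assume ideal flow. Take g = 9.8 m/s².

v ≈ 12.20 m/s

Torricelli's result v = √(2gh) gives v = √(2·9.8·7.598) = 12.20 m/s.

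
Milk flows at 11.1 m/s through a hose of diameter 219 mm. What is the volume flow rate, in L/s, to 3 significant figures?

Q = A·v = 0.0377 m² × 11.1 m/s = 0.418 m³/s.
Converting: 0.418 m³/s × 1000 = 418 L/s.

Q = 418 L/s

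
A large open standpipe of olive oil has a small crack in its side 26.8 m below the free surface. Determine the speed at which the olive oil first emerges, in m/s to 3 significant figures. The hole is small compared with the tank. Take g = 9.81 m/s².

Torricelli's result v = √(2gh) gives v = √(2·9.81·26.8) = 22.9 m/s.

v = 22.9 m/s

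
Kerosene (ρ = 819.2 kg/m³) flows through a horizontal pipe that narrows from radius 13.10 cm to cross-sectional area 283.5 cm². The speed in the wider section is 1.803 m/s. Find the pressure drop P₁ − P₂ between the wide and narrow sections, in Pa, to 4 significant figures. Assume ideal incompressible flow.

ΔP ≈ 3484 Pa

The volume flow rate is constant, so v₂ = (A₁/A₂)v₁ = (539.1/283.5)·1.803 = 3.429 m/s.
With no height change, Bernoulli's equation is P₁ + ½ρv₁² = P₂ + ½ρv₂².
P₁ − P₂ = ½·819.2·(3.429² − 1.803²) = ½·819.2·8.505 = 3484 Pa.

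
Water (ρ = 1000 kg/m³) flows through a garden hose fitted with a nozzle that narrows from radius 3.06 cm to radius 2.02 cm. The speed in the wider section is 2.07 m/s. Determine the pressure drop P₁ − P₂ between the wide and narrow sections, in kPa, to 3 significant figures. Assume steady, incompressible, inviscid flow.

Continuity gives A₁v₁ = A₂v₂, so v₂ = (29.4 cm²)/(12.8 cm²) × 2.07 m/s = 4.75 m/s.
With no height change, Bernoulli's equation is P₁ + ½ρv₁² = P₂ + ½ρv₂².
P₁ − P₂ = ½·1000·(4.75² − 2.07²) = ½·1000·18.3 = 9140 Pa.

9.14 kPa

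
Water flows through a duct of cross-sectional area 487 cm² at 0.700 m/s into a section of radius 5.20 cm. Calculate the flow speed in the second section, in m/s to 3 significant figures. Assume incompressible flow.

4.01 m/s

The volume flow rate is constant, so v₂ = (A₁/A₂)v₁ = (487/84.9)·0.700 = 4.01 m/s.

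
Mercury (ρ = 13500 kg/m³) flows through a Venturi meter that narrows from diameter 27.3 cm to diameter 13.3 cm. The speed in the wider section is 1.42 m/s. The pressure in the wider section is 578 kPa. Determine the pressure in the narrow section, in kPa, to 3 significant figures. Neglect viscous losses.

350 kPa

By continuity, v₂ = v₁·A₁/A₂ = 1.42·(585/139) = 5.98 m/s.
Along the horizontal streamline, P + ½ρv² is constant.
P₂ = P₁ − ½ρ(v₂² − v₁²) = 578000 − ½·13500·(5.98² − 1.42²) = 578000 − 228000 = 350000 Pa.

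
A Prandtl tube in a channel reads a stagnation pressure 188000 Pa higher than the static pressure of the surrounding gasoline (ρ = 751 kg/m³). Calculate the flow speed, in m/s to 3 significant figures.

v ≈ 22.4 m/s

At the stagnation point the flow is brought to rest, so Bernoulli gives P_stag − P_static = ½ρv².
v = √(2ΔP/ρ) = √(2·188000/751) = 22.4 m/s.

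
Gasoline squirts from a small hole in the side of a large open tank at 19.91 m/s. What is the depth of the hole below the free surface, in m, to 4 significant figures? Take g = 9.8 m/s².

Inverting v = √(2gh) gives h = v² / 2g.
h = 19.91²/(2·9.8) = 396.4/19.60 = 20.22 m.

20.22 m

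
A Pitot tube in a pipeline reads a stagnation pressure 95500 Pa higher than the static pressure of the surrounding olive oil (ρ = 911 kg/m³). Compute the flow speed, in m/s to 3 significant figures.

v ≈ 14.5 m/s

The dynamic pressure equals the rise in static pressure at the stagnation point: ΔP = ½ρv².
v = √(2ΔP/ρ) = √(2·95500/911) = 14.5 m/s.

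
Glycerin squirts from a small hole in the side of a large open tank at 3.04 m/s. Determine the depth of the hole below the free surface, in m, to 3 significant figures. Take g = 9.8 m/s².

h = 0.472 m

Inverting v = √(2gh) gives h = v² / 2g.
h = 3.04²/(2·9.8) = 9.24/19.60 = 0.472 m.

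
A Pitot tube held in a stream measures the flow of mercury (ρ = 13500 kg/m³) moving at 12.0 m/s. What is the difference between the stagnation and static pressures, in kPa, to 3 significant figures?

Bernoulli between the free stream and the stagnation point: ½ρv² = P_stag − P_static.
ΔP = ½·13500·12.0² = 972000 Pa.

ΔP = 972 kPa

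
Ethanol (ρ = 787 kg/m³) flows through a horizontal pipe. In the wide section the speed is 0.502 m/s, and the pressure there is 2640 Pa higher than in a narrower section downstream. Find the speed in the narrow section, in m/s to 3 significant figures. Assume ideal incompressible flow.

Along the level pipe P + ½ρv² is conserved, hence v₂² = v₁² + 2(P₁ − P₂)/ρ.
v₂ = √(0.502² + 2·2640/787) = √(0.252 + 6.71) = 2.64 m/s.

v₂ ≈ 2.64 m/s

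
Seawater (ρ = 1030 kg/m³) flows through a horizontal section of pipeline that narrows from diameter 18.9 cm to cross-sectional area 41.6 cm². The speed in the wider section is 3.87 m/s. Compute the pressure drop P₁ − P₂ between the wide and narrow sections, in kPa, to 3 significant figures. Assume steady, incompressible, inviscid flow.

By continuity, v₂ = v₁·A₁/A₂ = 3.87·(281/41.6) = 26.1 m/s.
Along the horizontal streamline, P + ½ρv² is constant.
P₁ − P₂ = ½·1030·(26.1² − 3.87²) = ½·1030·666 = 343000 Pa.

ΔP ≈ 343 kPa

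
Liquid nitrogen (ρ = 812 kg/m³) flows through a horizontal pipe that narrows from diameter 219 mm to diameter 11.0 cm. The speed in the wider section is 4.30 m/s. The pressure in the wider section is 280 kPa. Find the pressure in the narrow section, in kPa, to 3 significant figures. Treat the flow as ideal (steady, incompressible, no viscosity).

170 kPa

The volume flow rate is constant, so v₂ = (A₁/A₂)v₁ = (377/95.0)·4.30 = 17.0 m/s.
With no height change, Bernoulli's equation is P₁ + ½ρv₁² = P₂ + ½ρv₂².
P₂ = P₁ − ½ρ(v₂² − v₁²) = 280000 − ½·812·(17.0² − 4.30²) = 280000 − 110000 = 170000 Pa.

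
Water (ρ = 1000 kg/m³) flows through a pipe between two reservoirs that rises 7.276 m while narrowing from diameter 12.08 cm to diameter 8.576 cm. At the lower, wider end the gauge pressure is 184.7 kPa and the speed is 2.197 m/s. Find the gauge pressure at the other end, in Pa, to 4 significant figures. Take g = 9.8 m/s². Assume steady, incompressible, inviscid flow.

By continuity, v₂ = v₁·A₁/A₂ = 2.197·(114.6/57.76) = 4.359 m/s.
Bernoulli: P₁ + ½ρv₁² + ρg h₁ = P₂ + ½ρv₂² + ρg h₂, so P₂ = P₁ + ½ρ(v₁² − v₂²) − ρg(h₂ − h₁).
P₂ = 184700 + ½·1000·(2.197² − 4.359²) − 1000·9.8·(+7.276) = 184700 + (-7087) − (71300) = 106300 Pa.

106300 Pa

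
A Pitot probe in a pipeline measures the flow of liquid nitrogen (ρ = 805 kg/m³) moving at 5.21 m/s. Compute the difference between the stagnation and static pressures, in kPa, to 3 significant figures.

ΔP = 10.9 kPa

The dynamic pressure equals the rise in static pressure at the stagnation point: ΔP = ½ρv².
ΔP = ½·805·5.21² = 10900 Pa.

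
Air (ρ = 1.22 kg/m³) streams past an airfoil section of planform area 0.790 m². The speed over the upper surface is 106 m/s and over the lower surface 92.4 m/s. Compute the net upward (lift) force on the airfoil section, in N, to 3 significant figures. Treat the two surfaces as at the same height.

F ≈ 1300 N

From P + ½ρv² = const at equal height, P_low − P_up = ½ρ(v_up² − v_low²).
ΔP = ½·1.22·(106² − 92.4²) = 1650 Pa.
Lift = ΔP · A = 1650 × 0.790 = 1300 N.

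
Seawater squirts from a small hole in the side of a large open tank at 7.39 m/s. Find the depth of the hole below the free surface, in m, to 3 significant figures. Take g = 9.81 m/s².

2.78 m

Torricelli: v = √(2gh), so h = v²/(2g).
h = 7.39²/(2·9.81) = 54.6/19.62 = 2.78 m.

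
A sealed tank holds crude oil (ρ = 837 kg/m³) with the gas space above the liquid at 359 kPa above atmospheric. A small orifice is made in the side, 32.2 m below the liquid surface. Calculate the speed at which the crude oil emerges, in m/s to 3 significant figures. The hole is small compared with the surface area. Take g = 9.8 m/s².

Take point 1 at the surface (v₁ ≈ 0) and point 2 at the hole (at atmospheric pressure). Bernoulli: P₁ + ρg h = P_atm + ½ρv₂².
With P₁ − P_atm = 359000 Pa, v₂ = √(2gh + 2ΔP/ρ) = √(2·9.8·32.2 + 2·359000/837) = 38.6 m/s.

v = 38.6 m/s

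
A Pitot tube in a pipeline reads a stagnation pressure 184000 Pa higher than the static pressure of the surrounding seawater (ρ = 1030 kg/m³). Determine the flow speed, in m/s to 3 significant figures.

At the stagnation point the flow is brought to rest, so Bernoulli gives P_stag − P_static = ½ρv².
v = √(2ΔP/ρ) = √(2·184000/1030) = 18.9 m/s.

v ≈ 18.9 m/s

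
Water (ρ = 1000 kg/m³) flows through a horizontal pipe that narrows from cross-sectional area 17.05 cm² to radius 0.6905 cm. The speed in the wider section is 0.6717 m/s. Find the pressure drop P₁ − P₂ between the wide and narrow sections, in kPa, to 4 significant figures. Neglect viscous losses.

ΔP ≈ 29.00 kPa

Mass conservation (A₁v₁ = A₂v₂) gives v₂ = 0.6717 × 17.05/1.498 = 7.646 m/s.
With no height change, Bernoulli's equation is P₁ + ½ρv₁² = P₂ + ½ρv₂².
P₁ − P₂ = ½·1000·(7.646² − 0.6717²) = ½·1000·58.01 = 29000 Pa.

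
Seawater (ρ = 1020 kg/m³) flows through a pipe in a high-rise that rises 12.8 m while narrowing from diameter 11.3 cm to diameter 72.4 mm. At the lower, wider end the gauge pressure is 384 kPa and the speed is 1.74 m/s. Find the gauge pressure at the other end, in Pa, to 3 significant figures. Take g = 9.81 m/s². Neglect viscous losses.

P₂ ≈ 248000 Pa

Mass conservation (A₁v₁ = A₂v₂) gives v₂ = 1.74 × 100/41.2 = 4.24 m/s.
Energy conservation along the streamline gives P₂ = P₁ − ½ρ(v₂² − v₁²) − ρg(h₂ − h₁).
P₂ = 384000 + ½·1020·(1.74² − 4.24²) − 1020·9.81·(+12.8) = 384000 + (-7620) − (128000) = 248000 Pa.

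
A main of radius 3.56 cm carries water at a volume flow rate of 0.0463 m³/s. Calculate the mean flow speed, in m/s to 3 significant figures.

Q = 0.0463 m³/s = 0.0463 m³/s.
v = Q/A = 0.0463 / 0.00398 = 11.6 m/s.

v ≈ 11.6 m/s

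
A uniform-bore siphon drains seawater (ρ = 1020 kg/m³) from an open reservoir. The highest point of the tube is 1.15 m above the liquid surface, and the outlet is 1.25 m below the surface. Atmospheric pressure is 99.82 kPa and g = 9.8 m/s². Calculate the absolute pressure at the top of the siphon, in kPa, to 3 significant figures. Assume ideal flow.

P_top ≈ 75.8 kPa

From the surface to the outlet (both open to atmosphere, surface at rest): v = √(2g·h_out) = √(2·9.8·1.25) = 4.95 m/s.
Continuity keeps v the same throughout the tube; from surface to crest, P_atm + 0 = P_top + ½ρv² + ρg·h_top.
P_top = 99820 − ½·1020·4.95² − 1020·9.8·1.15 = 75800 Pa.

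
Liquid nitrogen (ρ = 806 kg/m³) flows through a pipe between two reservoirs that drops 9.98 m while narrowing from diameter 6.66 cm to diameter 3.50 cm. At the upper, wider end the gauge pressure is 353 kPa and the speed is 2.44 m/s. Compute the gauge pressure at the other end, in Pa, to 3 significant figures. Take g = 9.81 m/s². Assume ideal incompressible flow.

P₂ ≈ 403000 Pa

Mass conservation (A₁v₁ = A₂v₂) gives v₂ = 2.44 × 34.8/9.62 = 8.83 m/s.
Applying Bernoulli between the two ends and solving for P₂: P₂ = P₁ + ½ρ(v₁² − v₂²) − ρgΔh.
P₂ = 353000 + ½·806·(2.44² − 8.83²) − 806·9.81·(−9.98) = 353000 + (-29100) − (-78900) = 403000 Pa.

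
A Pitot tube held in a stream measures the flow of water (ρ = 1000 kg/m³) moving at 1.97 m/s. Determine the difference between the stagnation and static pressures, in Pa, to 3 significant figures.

At the stagnation point the flow is brought to rest, so Bernoulli gives P_stag − P_static = ½ρv².
ΔP = ½·1000·1.97² = 1940 Pa.

1940 Pa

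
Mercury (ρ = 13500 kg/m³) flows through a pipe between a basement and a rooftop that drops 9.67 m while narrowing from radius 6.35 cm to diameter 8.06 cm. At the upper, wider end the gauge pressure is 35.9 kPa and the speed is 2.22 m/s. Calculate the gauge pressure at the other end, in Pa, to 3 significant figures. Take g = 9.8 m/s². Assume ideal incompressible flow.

P₂ ≈ 1140000 Pa

By continuity, v₂ = v₁·A₁/A₂ = 2.22·(127/51.0) = 5.51 m/s.
Energy conservation along the streamline gives P₂ = P₁ − ½ρ(v₂² − v₁²) − ρg(h₂ − h₁).
P₂ = 35900 + ½·13500·(2.22² − 5.51²) − 13500·9.8·(−9.67) = 35900 + (-172000) − (-1280000) = 1140000 Pa.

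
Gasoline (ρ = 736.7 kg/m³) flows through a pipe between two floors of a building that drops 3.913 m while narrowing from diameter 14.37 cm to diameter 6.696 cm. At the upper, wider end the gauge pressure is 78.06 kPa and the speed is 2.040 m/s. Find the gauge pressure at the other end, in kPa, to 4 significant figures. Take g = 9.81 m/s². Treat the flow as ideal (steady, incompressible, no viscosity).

The volume flow rate is constant, so v₂ = (A₁/A₂)v₁ = (162.2/35.21)·2.040 = 9.395 m/s.
Energy conservation along the streamline gives P₂ = P₁ − ½ρ(v₂² − v₁²) − ρg(h₂ − h₁).
P₂ = 78060 + ½·736.7·(2.040² − 9.395²) − 736.7·9.81·(−3.913) = 78060 + (-30980) − (-28280) = 75360 Pa.

P₂ = 75.36 kPa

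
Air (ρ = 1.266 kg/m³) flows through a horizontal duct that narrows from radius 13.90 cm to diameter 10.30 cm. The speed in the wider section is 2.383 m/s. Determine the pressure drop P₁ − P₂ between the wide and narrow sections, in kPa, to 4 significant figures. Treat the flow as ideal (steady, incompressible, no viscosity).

0.1872 kPa

Continuity gives A₁v₁ = A₂v₂, so v₂ = (607.0 cm²)/(83.32 cm²) × 2.383 m/s = 17.36 m/s.
With no height change, Bernoulli's equation is P₁ + ½ρv₁² = P₂ + ½ρv₂².
P₁ − P₂ = ½·1.266·(17.36² − 2.383²) = ½·1.266·295.7 = 187.2 Pa.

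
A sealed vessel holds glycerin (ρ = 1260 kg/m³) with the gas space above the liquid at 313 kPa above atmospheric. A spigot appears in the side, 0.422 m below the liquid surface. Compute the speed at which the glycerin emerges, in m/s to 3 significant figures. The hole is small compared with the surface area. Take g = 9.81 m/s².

v = 22.5 m/s

Take point 1 at the surface (v₁ ≈ 0) and point 2 at the hole (at atmospheric pressure). Bernoulli: P₁ + ρg h = P_atm + ½ρv₂².
With P₁ − P_atm = 313000 Pa, v₂ = √(2gh + 2ΔP/ρ) = √(2·9.81·0.422 + 2·313000/1260) = 22.5 m/s.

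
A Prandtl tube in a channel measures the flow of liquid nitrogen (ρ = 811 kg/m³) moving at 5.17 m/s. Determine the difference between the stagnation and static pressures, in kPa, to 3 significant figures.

ΔP ≈ 10.8 kPa

The dynamic pressure equals the rise in static pressure at the stagnation point: ΔP = ½ρv².
ΔP = ½·811·5.17² = 10800 Pa.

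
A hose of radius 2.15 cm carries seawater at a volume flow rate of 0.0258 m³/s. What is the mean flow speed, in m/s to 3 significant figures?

v ≈ 17.8 m/s

Q = 0.0258 m³/s = 0.0258 m³/s.
v = Q/A = 0.0258 / 0.00145 = 17.8 m/s.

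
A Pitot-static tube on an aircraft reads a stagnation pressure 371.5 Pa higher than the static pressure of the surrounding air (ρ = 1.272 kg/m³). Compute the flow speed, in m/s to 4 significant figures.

Bernoulli between the free stream and the stagnation point: ½ρv² = P_stag − P_static.
v = √(2ΔP/ρ) = √(2·371.5/1.272) = 24.17 m/s.

v ≈ 24.17 m/s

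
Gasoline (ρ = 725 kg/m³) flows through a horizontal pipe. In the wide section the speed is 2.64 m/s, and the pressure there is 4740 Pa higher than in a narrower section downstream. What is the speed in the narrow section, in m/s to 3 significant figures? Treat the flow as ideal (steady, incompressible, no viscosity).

With h₁ = h₂, rearranging Bernoulli gives v₂ = √(v₁² + 2ΔP/ρ).
v₂ = √(2.64² + 2·4740/725) = √(6.97 + 13.1) = 4.48 m/s.

v₂ ≈ 4.48 m/s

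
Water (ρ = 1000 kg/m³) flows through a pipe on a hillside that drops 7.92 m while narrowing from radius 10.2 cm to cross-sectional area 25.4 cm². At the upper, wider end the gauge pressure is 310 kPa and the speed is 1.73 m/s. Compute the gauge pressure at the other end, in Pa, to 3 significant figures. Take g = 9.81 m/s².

By continuity, v₂ = v₁·A₁/A₂ = 1.73·(327/25.4) = 22.3 m/s.
Applying Bernoulli between the two ends and solving for P₂: P₂ = P₁ + ½ρ(v₁² − v₂²) − ρgΔh.
P₂ = 310000 + ½·1000·(1.73² − 22.3²) − 1000·9.81·(−7.92) = 310000 + (-246000) − (-77700) = 141000 Pa.

P₂ ≈ 141000 Pa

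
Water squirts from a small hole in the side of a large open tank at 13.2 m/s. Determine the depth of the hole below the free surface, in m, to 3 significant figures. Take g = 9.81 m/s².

For a small hole in a large open tank, ½v² = gh, giving h = v²/(2g).
h = 13.2²/(2·9.81) = 174/19.62 = 8.88 m.

8.88 m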